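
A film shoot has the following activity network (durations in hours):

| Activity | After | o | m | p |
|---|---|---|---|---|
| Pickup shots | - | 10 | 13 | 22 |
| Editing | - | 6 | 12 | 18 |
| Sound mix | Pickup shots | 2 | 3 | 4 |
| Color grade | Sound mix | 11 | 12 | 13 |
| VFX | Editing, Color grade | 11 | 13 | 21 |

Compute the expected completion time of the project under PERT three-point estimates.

te_Pickup shots = (10 + 4·13 + 22)/6 = 84/6 = 14
te_Editing = (6 + 4·12 + 18)/6 = 72/6 = 12
te_Sound mix = (2 + 4·3 + 4)/6 = 18/6 = 3
te_Color grade = (11 + 4·12 + 13)/6 = 72/6 = 12
te_VFX = (11 + 4·13 + 21)/6 = 84/6 = 14

Forward pass:
ES_Pickup shots = 0; EF_Pickup shots = 14
ES_Editing = 0; EF_Editing = 12
ES_Sound mix = 14; EF_Sound mix = 14+3 = 17
ES_Color grade = 17; EF_Color grade = 17+12 = 29
ES_VFX = max(EF_Editing=12, EF_Color grade=29) = 29; EF_VFX = 29+14 = 43
Expected project duration μ = 43 hours. Critical path: Pickup shots → Sound mix → Color grade → VFX.

43 hours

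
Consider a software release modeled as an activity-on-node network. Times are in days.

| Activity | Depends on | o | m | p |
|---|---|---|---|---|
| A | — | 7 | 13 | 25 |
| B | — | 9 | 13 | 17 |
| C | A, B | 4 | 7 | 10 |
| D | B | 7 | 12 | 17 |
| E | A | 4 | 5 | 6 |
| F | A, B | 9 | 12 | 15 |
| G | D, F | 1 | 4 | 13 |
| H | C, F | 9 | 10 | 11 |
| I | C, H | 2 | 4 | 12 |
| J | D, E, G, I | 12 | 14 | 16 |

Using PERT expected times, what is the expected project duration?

55 days

te_A = (7 + 4·13 + 25)/6 = 84/6 = 14
te_B = (9 + 4·13 + 17)/6 = 78/6 = 13
te_C = (4 + 4·7 + 10)/6 = 42/6 = 7
te_D = (7 + 4·12 + 17)/6 = 72/6 = 12
te_E = (4 + 4·5 + 6)/6 = 30/6 = 5
te_F = (9 + 4·12 + 15)/6 = 72/6 = 12
te_G = (1 + 4·4 + 13)/6 = 30/6 = 5
te_H = (9 + 4·10 + 11)/6 = 60/6 = 10
te_I = (2 + 4·4 + 12)/6 = 30/6 = 5
te_J = (12 + 4·14 + 16)/6 = 84/6 = 14

Forward pass:
ES_A = 0; EF_A = 14
ES_B = 0; EF_B = 13
ES_C = max(EF_A=14, EF_B=13) = 14; EF_C = 14+7 = 21
ES_D = 13; EF_D = 13+12 = 25
ES_E = 14; EF_E = 14+5 = 19
ES_F = max(EF_A=14, EF_B=13) = 14; EF_F = 14+12 = 26
ES_G = max(EF_D=25, EF_F=26) = 26; EF_G = 26+5 = 31
ES_H = max(EF_C=21, EF_F=26) = 26; EF_H = 26+10 = 36
ES_I = max(EF_C=21, EF_H=36) = 36; EF_I = 36+5 = 41
ES_J = max(EF_D=25, EF_E=19, EF_G=31, EF_I=41) = 41; EF_J = 41+14 = 55
Expected project duration μ = 55 days. Critical path: A → F → H → I → J.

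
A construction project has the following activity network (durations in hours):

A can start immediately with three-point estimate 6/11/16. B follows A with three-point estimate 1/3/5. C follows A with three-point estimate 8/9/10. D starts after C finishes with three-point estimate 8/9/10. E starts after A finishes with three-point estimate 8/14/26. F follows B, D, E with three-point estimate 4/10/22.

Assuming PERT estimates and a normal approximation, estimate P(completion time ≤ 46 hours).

te_A = (6 + 4·11 + 16)/6 = 66/6 = 11; σ²_A = ((16−6)/6)² = 2.778
te_B = (1 + 4·3 + 5)/6 = 18/6 = 3; σ²_B = ((5−1)/6)² = 0.444
te_C = (8 + 4·9 + 10)/6 = 54/6 = 9; σ²_C = ((10−8)/6)² = 0.111
te_D = (8 + 4·9 + 10)/6 = 54/6 = 9; σ²_D = ((10−8)/6)² = 0.111
te_E = (8 + 4·14 + 26)/6 = 90/6 = 15; σ²_E = ((26−8)/6)² = 9.000
te_F = (4 + 4·10 + 22)/6 = 66/6 = 11; σ²_F = ((22−4)/6)² = 9.000

Forward pass:
ES_A = 0; EF_A = 11
ES_B = 11; EF_B = 11+3 = 14
ES_C = 11; EF_C = 11+9 = 20
ES_D = 20; EF_D = 20+9 = 29
ES_E = 11; EF_E = 11+15 = 26
ES_F = max(EF_B=14, EF_D=29, EF_E=26) = 29; EF_F = 29+11 = 40
Expected project duration μ = 40 hours. Critical path: A → C → D → F.

Variance along critical path = 2.778 + 0.111 + 0.111 + 9.000 = 12.000; σ = √12.000 = 3.464 hours.
Z = (46 − 40) / 3.464 = 1.732
P(T ≤ 46) = Φ(1.732) ≈ 0.958

0.958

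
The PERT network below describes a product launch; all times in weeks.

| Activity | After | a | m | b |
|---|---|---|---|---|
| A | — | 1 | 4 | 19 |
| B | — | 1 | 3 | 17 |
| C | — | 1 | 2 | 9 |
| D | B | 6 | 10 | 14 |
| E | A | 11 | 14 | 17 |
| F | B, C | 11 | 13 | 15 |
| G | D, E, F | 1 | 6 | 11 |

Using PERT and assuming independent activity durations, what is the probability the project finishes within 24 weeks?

0.288

te_A = (1 + 4·4 + 19)/6 = 36/6 = 6; σ²_A = ((19−1)/6)² = 9.000
te_B = (1 + 4·3 + 17)/6 = 30/6 = 5; σ²_B = ((17−1)/6)² = 7.111
te_C = (1 + 4·2 + 9)/6 = 18/6 = 3; σ²_C = ((9−1)/6)² = 1.778
te_D = (6 + 4·10 + 14)/6 = 60/6 = 10; σ²_D = ((14−6)/6)² = 1.778
te_E = (11 + 4·14 + 17)/6 = 84/6 = 14; σ²_E = ((17−11)/6)² = 1.000
te_F = (11 + 4·13 + 15)/6 = 78/6 = 13; σ²_F = ((15−11)/6)² = 0.444
te_G = (1 + 4·6 + 11)/6 = 36/6 = 6; σ²_G = ((11−1)/6)² = 2.778

Forward pass:
ES_A = 0; EF_A = 6
ES_B = 0; EF_B = 5
ES_C = 0; EF_C = 3
ES_D = 5; EF_D = 5+10 = 15
ES_E = 6; EF_E = 6+14 = 20
ES_F = max(EF_B=5, EF_C=3) = 5; EF_F = 5+13 = 18
ES_G = max(EF_D=15, EF_E=20, EF_F=18) = 20; EF_G = 20+6 = 26
Expected project duration μ = 26 weeks. Critical path: A → E → G.

Variance along critical path = 9.000 + 1.000 + 2.778 = 12.778; σ = √12.778 = 3.575 weeks.
Z = (24 − 26) / 3.575 = -0.560
P(T ≤ 24) = Φ(-0.560) ≈ 0.288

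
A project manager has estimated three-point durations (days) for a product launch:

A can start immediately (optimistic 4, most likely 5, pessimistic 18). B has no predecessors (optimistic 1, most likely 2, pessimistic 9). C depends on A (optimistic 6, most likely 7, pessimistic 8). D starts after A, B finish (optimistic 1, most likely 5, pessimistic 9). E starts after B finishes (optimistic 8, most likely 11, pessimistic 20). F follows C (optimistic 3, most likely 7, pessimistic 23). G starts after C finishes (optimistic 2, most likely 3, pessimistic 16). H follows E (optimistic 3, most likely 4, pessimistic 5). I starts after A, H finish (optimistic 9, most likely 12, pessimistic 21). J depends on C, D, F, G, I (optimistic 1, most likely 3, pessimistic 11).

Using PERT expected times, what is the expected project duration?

te_A = (4 + 4·5 + 18)/6 = 42/6 = 7
te_B = (1 + 4·2 + 9)/6 = 18/6 = 3
te_C = (6 + 4·7 + 8)/6 = 42/6 = 7
te_D = (1 + 4·5 + 9)/6 = 30/6 = 5
te_E = (8 + 4·11 + 20)/6 = 72/6 = 12
te_F = (3 + 4·7 + 23)/6 = 54/6 = 9
te_G = (2 + 4·3 + 16)/6 = 30/6 = 5
te_H = (3 + 4·4 + 5)/6 = 24/6 = 4
te_I = (9 + 4·12 + 21)/6 = 78/6 = 13
te_J = (1 + 4·3 + 11)/6 = 24/6 = 4

Forward pass:
ES_A = 0; EF_A = 7
ES_B = 0; EF_B = 3
ES_C = 7; EF_C = 7+7 = 14
ES_D = max(EF_A=7, EF_B=3) = 7; EF_D = 7+5 = 12
ES_E = 3; EF_E = 3+12 = 15
ES_F = 14; EF_F = 14+9 = 23
ES_G = 14; EF_G = 14+5 = 19
ES_H = 15; EF_H = 15+4 = 19
ES_I = max(EF_A=7, EF_H=19) = 19; EF_I = 19+13 = 32
ES_J = max(EF_C=14, EF_D=12, EF_F=23, EF_G=19, EF_I=32) = 32; EF_J = 32+4 = 36
Expected project duration μ = 36 days. Critical path: B → E → H → I → J.

36 days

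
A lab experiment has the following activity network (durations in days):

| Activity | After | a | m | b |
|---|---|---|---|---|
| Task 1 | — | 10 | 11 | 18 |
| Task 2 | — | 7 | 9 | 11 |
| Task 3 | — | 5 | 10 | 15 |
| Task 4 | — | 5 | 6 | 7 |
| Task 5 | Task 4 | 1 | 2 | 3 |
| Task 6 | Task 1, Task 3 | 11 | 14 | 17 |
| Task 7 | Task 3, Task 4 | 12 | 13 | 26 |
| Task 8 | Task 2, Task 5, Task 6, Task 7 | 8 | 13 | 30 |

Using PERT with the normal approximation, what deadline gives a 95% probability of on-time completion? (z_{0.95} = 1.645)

te_Task 1 = (10 + 4·11 + 18)/6 = 72/6 = 12; σ²_Task 1 = ((18−10)/6)² = 1.778
te_Task 2 = (7 + 4·9 + 11)/6 = 54/6 = 9; σ²_Task 2 = ((11−7)/6)² = 0.444
te_Task 3 = (5 + 4·10 + 15)/6 = 60/6 = 10; σ²_Task 3 = ((15−5)/6)² = 2.778
te_Task 4 = (5 + 4·6 + 7)/6 = 36/6 = 6; σ²_Task 4 = ((7−5)/6)² = 0.111
te_Task 5 = (1 + 4·2 + 3)/6 = 12/6 = 2; σ²_Task 5 = ((3−1)/6)² = 0.111
te_Task 6 = (11 + 4·14 + 17)/6 = 84/6 = 14; σ²_Task 6 = ((17−11)/6)² = 1.000
te_Task 7 = (12 + 4·13 + 26)/6 = 90/6 = 15; σ²_Task 7 = ((26−12)/6)² = 5.444
te_Task 8 = (8 + 4·13 + 30)/6 = 90/6 = 15; σ²_Task 8 = ((30−8)/6)² = 13.444

Forward pass:
ES_Task 1 = 0; EF_Task 1 = 12
ES_Task 2 = 0; EF_Task 2 = 9
ES_Task 3 = 0; EF_Task 3 = 10
ES_Task 4 = 0; EF_Task 4 = 6
ES_Task 5 = 6; EF_Task 5 = 6+2 = 8
ES_Task 6 = max(EF_Task 1=12, EF_Task 3=10) = 12; EF_Task 6 = 12+14 = 26
ES_Task 7 = max(EF_Task 3=10, EF_Task 4=6) = 10; EF_Task 7 = 10+15 = 25
ES_Task 8 = max(EF_Task 2=9, EF_Task 5=8, EF_Task 6=26, EF_Task 7=25) = 26; EF_Task 8 = 26+15 = 41
Expected project duration μ = 41 days. Critical path: Task 1 → Task 6 → Task 8.

Variance along critical path = 1.778 + 1.000 + 13.444 = 16.222; σ = 4.028 days.
D = μ + z·σ = 41 + 1.645·4.028 = 47.6 days

47.6 days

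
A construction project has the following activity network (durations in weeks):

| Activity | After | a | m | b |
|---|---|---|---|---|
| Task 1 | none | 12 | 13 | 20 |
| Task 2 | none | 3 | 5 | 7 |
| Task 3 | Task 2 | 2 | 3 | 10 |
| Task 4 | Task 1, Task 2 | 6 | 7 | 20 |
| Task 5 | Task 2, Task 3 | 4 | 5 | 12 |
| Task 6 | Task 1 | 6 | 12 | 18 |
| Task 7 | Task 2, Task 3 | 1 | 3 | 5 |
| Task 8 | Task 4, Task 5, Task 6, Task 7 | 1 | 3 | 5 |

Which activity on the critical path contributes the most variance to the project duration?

te_Task 1 = (12 + 4·13 + 20)/6 = 84/6 = 14; σ²_Task 1 = ((20−12)/6)² = 1.778
te_Task 2 = (3 + 4·5 + 7)/6 = 30/6 = 5; σ²_Task 2 = ((7−3)/6)² = 0.444
te_Task 3 = (2 + 4·3 + 10)/6 = 24/6 = 4; σ²_Task 3 = ((10−2)/6)² = 1.778
te_Task 4 = (6 + 4·7 + 20)/6 = 54/6 = 9; σ²_Task 4 = ((20−6)/6)² = 5.444
te_Task 5 = (4 + 4·5 + 12)/6 = 36/6 = 6; σ²_Task 5 = ((12−4)/6)² = 1.778
te_Task 6 = (6 + 4·12 + 18)/6 = 72/6 = 12; σ²_Task 6 = ((18−6)/6)² = 4.000
te_Task 7 = (1 + 4·3 + 5)/6 = 18/6 = 3; σ²_Task 7 = ((5−1)/6)² = 0.444
te_Task 8 = (1 + 4·3 + 5)/6 = 18/6 = 3; σ²_Task 8 = ((5−1)/6)² = 0.444

Forward pass:
ES_Task 1 = 0; EF_Task 1 = 14
ES_Task 2 = 0; EF_Task 2 = 5
ES_Task 3 = 5; EF_Task 3 = 5+4 = 9
ES_Task 4 = max(EF_Task 1=14, EF_Task 2=5) = 14; EF_Task 4 = 14+9 = 23
ES_Task 5 = max(EF_Task 2=5, EF_Task 3=9) = 9; EF_Task 5 = 9+6 = 15
ES_Task 6 = 14; EF_Task 6 = 14+12 = 26
ES_Task 7 = max(EF_Task 2=5, EF_Task 3=9) = 9; EF_Task 7 = 9+3 = 12
ES_Task 8 = max(EF_Task 4=23, EF_Task 5=15, EF_Task 6=26, EF_Task 7=12) = 26; EF_Task 8 = 26+3 = 29
Expected project duration μ = 29 weeks. Critical path: Task 1 → Task 6 → Task 8.

Variances on critical path: σ²_Task 1=1.778, σ²_Task 6=4.000, σ²_Task 8=0.444.
Largest is σ²_Task 6 = 4.000.

Task 6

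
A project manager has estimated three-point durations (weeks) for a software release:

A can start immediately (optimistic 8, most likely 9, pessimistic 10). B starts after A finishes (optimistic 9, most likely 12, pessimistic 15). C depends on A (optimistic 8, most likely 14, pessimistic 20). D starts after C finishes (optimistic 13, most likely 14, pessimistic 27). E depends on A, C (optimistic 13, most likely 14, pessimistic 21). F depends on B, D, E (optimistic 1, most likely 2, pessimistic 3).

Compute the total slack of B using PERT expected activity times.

te_A = (8 + 4·9 + 10)/6 = 54/6 = 9
te_B = (9 + 4·12 + 15)/6 = 72/6 = 12
te_C = (8 + 4·14 + 20)/6 = 84/6 = 14
te_D = (13 + 4·14 + 27)/6 = 96/6 = 16
te_E = (13 + 4·14 + 21)/6 = 90/6 = 15
te_F = (1 + 4·2 + 3)/6 = 12/6 = 2

Forward pass:
ES_A = 0; EF_A = 9
ES_B = 9; EF_B = 9+12 = 21
ES_C = 9; EF_C = 9+14 = 23
ES_D = 23; EF_D = 23+16 = 39
ES_E = max(EF_A=9, EF_C=23) = 23; EF_E = 23+15 = 38
ES_F = max(EF_B=21, EF_D=39, EF_E=38) = 39; EF_F = 39+2 = 41
Expected project duration μ = 41 weeks. Critical path: A → C → D → F.

Backward pass:
LF_F = 41; LS_F = 41−2 = 39
LF_E = LS_F = 39; LS_E = 39−15 = 24
LF_D = LS_F = 39; LS_D = 39−16 = 23
LF_C = min(LS_D=23, LS_E=24) = 23; LS_C = 23−14 = 9
LF_B = LS_F = 39; LS_B = 39−12 = 27
LF_A = min(LS_B=27, LS_C=9, LS_E=24) = 9; LS_A = 9−9 = 0
Slack_B = LS_B − ES_B = 27 − 9 = 18

18 weeks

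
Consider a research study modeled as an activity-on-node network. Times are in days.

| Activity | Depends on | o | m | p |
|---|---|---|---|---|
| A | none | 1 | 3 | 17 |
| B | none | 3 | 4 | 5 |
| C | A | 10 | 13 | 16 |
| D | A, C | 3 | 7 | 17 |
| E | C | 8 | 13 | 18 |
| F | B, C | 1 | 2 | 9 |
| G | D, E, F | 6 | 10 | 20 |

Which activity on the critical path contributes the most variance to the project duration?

A

te_A = (1 + 4·3 + 17)/6 = 30/6 = 5; σ²_A = ((17−1)/6)² = 7.111
te_B = (3 + 4·4 + 5)/6 = 24/6 = 4; σ²_B = ((5−3)/6)² = 0.111
te_C = (10 + 4·13 + 16)/6 = 78/6 = 13; σ²_C = ((16−10)/6)² = 1.000
te_D = (3 + 4·7 + 17)/6 = 48/6 = 8; σ²_D = ((17−3)/6)² = 5.444
te_E = (8 + 4·13 + 18)/6 = 78/6 = 13; σ²_E = ((18−8)/6)² = 2.778
te_F = (1 + 4·2 + 9)/6 = 18/6 = 3; σ²_F = ((9−1)/6)² = 1.778
te_G = (6 + 4·10 + 20)/6 = 66/6 = 11; σ²_G = ((20−6)/6)² = 5.444

Forward pass:
ES_A = 0; EF_A = 5
ES_B = 0; EF_B = 4
ES_C = 5; EF_C = 5+13 = 18
ES_D = max(EF_A=5, EF_C=18) = 18; EF_D = 18+8 = 26
ES_E = 18; EF_E = 18+13 = 31
ES_F = max(EF_B=4, EF_C=18) = 18; EF_F = 18+3 = 21
ES_G = max(EF_D=26, EF_E=31, EF_F=21) = 31; EF_G = 31+11 = 42
Expected project duration μ = 42 days. Critical path: A → C → E → G.

Variances on critical path: σ²_A=7.111, σ²_C=1.000, σ²_E=2.778, σ²_G=5.444.
Largest is σ²_A = 7.111.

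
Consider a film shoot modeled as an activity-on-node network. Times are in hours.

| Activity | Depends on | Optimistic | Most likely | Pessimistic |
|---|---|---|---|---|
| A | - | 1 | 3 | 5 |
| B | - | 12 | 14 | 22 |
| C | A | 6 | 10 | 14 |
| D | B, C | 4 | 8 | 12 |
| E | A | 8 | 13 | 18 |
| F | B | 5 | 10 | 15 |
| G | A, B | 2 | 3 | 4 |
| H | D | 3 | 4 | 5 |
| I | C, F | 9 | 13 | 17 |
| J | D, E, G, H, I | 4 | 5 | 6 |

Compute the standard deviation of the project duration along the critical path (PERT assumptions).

2.73 hours

te_A = (1 + 4·3 + 5)/6 = 18/6 = 3; σ²_A = ((5−1)/6)² = 0.444
te_B = (12 + 4·14 + 22)/6 = 90/6 = 15; σ²_B = ((22−12)/6)² = 2.778
te_C = (6 + 4·10 + 14)/6 = 60/6 = 10; σ²_C = ((14−6)/6)² = 1.778
te_D = (4 + 4·8 + 12)/6 = 48/6 = 8; σ²_D = ((12−4)/6)² = 1.778
te_E = (8 + 4·13 + 18)/6 = 78/6 = 13; σ²_E = ((18−8)/6)² = 2.778
te_F = (5 + 4·10 + 15)/6 = 60/6 = 10; σ²_F = ((15−5)/6)² = 2.778
te_G = (2 + 4·3 + 4)/6 = 18/6 = 3; σ²_G = ((4−2)/6)² = 0.111
te_H = (3 + 4·4 + 5)/6 = 24/6 = 4; σ²_H = ((5−3)/6)² = 0.111
te_I = (9 + 4·13 + 17)/6 = 78/6 = 13; σ²_I = ((17−9)/6)² = 1.778
te_J = (4 + 4·5 + 6)/6 = 30/6 = 5; σ²_J = ((6−4)/6)² = 0.111

Forward pass:
ES_A = 0; EF_A = 3
ES_B = 0; EF_B = 15
ES_C = 3; EF_C = 3+10 = 13
ES_D = max(EF_B=15, EF_C=13) = 15; EF_D = 15+8 = 23
ES_E = 3; EF_E = 3+13 = 16
ES_F = 15; EF_F = 15+10 = 25
ES_G = max(EF_A=3, EF_B=15) = 15; EF_G = 15+3 = 18
ES_H = 23; EF_H = 23+4 = 27
ES_I = max(EF_C=13, EF_F=25) = 25; EF_I = 25+13 = 38
ES_J = max(EF_D=23, EF_E=16, EF_G=18, EF_H=27, EF_I=38) = 38; EF_J = 38+5 = 43
Expected project duration μ = 43 hours. Critical path: B → F → I → J.

Variance along critical path = 2.778 + 2.778 + 1.778 + 0.111 = 7.444
σ = √7.444 = 2.728 hours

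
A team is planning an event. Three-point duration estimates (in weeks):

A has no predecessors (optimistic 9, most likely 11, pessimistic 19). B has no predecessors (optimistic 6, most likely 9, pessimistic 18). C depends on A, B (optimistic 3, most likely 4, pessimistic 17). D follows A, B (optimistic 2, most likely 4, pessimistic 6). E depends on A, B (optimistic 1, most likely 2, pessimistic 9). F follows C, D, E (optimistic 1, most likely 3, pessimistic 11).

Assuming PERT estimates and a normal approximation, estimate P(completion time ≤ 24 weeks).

te_A = (9 + 4·11 + 19)/6 = 72/6 = 12; σ²_A = ((19−9)/6)² = 2.778
te_B = (6 + 4·9 + 18)/6 = 60/6 = 10; σ²_B = ((18−6)/6)² = 4.000
te_C = (3 + 4·4 + 17)/6 = 36/6 = 6; σ²_C = ((17−3)/6)² = 5.444
te_D = (2 + 4·4 + 6)/6 = 24/6 = 4; σ²_D = ((6−2)/6)² = 0.444
te_E = (1 + 4·2 + 9)/6 = 18/6 = 3; σ²_E = ((9−1)/6)² = 1.778
te_F = (1 + 4·3 + 11)/6 = 24/6 = 4; σ²_F = ((11−1)/6)² = 2.778

Forward pass:
ES_A = 0; EF_A = 12
ES_B = 0; EF_B = 10
ES_C = max(EF_A=12, EF_B=10) = 12; EF_C = 12+6 = 18
ES_D = max(EF_A=12, EF_B=10) = 12; EF_D = 12+4 = 16
ES_E = max(EF_A=12, EF_B=10) = 12; EF_E = 12+3 = 15
ES_F = max(EF_C=18, EF_D=16, EF_E=15) = 18; EF_F = 18+4 = 22
Expected project duration μ = 22 weeks. Critical path: A → C → F.

Variance along critical path = 2.778 + 5.444 + 2.778 = 11.000; σ = √11.000 = 3.317 weeks.
Z = (24 − 22) / 3.317 = 0.603
P(T ≤ 24) = Φ(0.603) ≈ 0.727

0.727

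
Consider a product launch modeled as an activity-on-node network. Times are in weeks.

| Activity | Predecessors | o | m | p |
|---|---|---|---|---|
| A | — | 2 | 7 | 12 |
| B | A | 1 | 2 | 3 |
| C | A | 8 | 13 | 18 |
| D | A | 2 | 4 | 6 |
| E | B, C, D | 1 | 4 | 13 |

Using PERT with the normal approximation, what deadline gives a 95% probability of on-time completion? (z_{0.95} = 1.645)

30.1 weeks

te_A = (2 + 4·7 + 12)/6 = 42/6 = 7; σ²_A = ((12−2)/6)² = 2.778
te_B = (1 + 4·2 + 3)/6 = 12/6 = 2; σ²_B = ((3−1)/6)² = 0.111
te_C = (8 + 4·13 + 18)/6 = 78/6 = 13; σ²_C = ((18−8)/6)² = 2.778
te_D = (2 + 4·4 + 6)/6 = 24/6 = 4; σ²_D = ((6−2)/6)² = 0.444
te_E = (1 + 4·4 + 13)/6 = 30/6 = 5; σ²_E = ((13−1)/6)² = 4.000

Forward pass:
ES_A = 0; EF_A = 7
ES_B = 7; EF_B = 7+2 = 9
ES_C = 7; EF_C = 7+13 = 20
ES_D = 7; EF_D = 7+4 = 11
ES_E = max(EF_B=9, EF_C=20, EF_D=11) = 20; EF_E = 20+5 = 25
Expected project duration μ = 25 weeks. Critical path: A → C → E.

Variance along critical path = 2.778 + 2.778 + 4.000 = 9.556; σ = 3.091 weeks.
D = μ + z·σ = 25 + 1.645·3.091 = 30.1 weeks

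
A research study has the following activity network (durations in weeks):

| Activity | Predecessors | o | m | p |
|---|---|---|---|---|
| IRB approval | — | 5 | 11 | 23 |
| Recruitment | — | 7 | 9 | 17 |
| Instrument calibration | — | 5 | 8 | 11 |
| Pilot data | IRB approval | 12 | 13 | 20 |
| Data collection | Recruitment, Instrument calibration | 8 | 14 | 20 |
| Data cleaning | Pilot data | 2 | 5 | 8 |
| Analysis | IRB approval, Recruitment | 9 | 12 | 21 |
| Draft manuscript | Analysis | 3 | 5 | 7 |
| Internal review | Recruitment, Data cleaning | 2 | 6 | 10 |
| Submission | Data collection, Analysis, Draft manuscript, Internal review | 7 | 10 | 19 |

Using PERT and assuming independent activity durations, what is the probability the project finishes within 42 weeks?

te_IRB approval = (5 + 4·11 + 23)/6 = 72/6 = 12; σ²_IRB approval = ((23−5)/6)² = 9.000
te_Recruitment = (7 + 4·9 + 17)/6 = 60/6 = 10; σ²_Recruitment = ((17−7)/6)² = 2.778
te_Instrument calibration = (5 + 4·8 + 11)/6 = 48/6 = 8; σ²_Instrument calibration = ((11−5)/6)² = 1.000
te_Pilot data = (12 + 4·13 + 20)/6 = 84/6 = 14; σ²_Pilot data = ((20−12)/6)² = 1.778
te_Data collection = (8 + 4·14 + 20)/6 = 84/6 = 14; σ²_Data collection = ((20−8)/6)² = 4.000
te_Data cleaning = (2 + 4·5 + 8)/6 = 30/6 = 5; σ²_Data cleaning = ((8−2)/6)² = 1.000
te_Analysis = (9 + 4·12 + 21)/6 = 78/6 = 13; σ²_Analysis = ((21−9)/6)² = 4.000
te_Draft manuscript = (3 + 4·5 + 7)/6 = 30/6 = 5; σ²_Draft manuscript = ((7−3)/6)² = 0.444
te_Internal review = (2 + 4·6 + 10)/6 = 36/6 = 6; σ²_Internal review = ((10−2)/6)² = 1.778
te_Submission = (7 + 4·10 + 19)/6 = 66/6 = 11; σ²_Submission = ((19−7)/6)² = 4.000

Forward pass:
ES_IRB approval = 0; EF_IRB approval = 12
ES_Recruitment = 0; EF_Recruitment = 10
ES_Instrument calibration = 0; EF_Instrument calibration = 8
ES_Pilot data = 12; EF_Pilot data = 12+14 = 26
ES_Data collection = max(EF_Recruitment=10, EF_Instrument calibration=8) = 10; EF_Data collection = 10+14 = 24
ES_Data cleaning = 26; EF_Data cleaning = 26+5 = 31
ES_Analysis = max(EF_IRB approval=12, EF_Recruitment=10) = 12; EF_Analysis = 12+13 = 25
ES_Draft manuscript = 25; EF_Draft manuscript = 25+5 = 30
ES_Internal review = max(EF_Recruitment=10, EF_Data cleaning=31) = 31; EF_Internal review = 31+6 = 37
ES_Submission = max(EF_Data collection=24, EF_Analysis=25, EF_Draft manuscript=30, EF_Internal review=37) = 37; EF_Submission = 37+11 = 48
Expected project duration μ = 48 weeks. Critical path: IRB approval → Pilot data → Data cleaning → Internal review → Submission.

Variance along critical path = 9.000 + 1.778 + 1.000 + 1.778 + 4.000 = 17.556; σ = √17.556 = 4.190 weeks.
Z = (42 − 48) / 4.190 = -1.432
P(T ≤ 42) = Φ(-1.432) ≈ 0.076

0.076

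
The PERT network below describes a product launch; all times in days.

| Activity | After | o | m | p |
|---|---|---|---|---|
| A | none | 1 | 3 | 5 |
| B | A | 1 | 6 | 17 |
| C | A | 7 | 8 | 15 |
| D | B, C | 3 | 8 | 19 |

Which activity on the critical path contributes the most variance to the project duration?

te_A = (1 + 4·3 + 5)/6 = 18/6 = 3; σ²_A = ((5−1)/6)² = 0.444
te_B = (1 + 4·6 + 17)/6 = 42/6 = 7; σ²_B = ((17−1)/6)² = 7.111
te_C = (7 + 4·8 + 15)/6 = 54/6 = 9; σ²_C = ((15−7)/6)² = 1.778
te_D = (3 + 4·8 + 19)/6 = 54/6 = 9; σ²_D = ((19−3)/6)² = 7.111

Forward pass:
ES_A = 0; EF_A = 3
ES_B = 3; EF_B = 3+7 = 10
ES_C = 3; EF_C = 3+9 = 12
ES_D = max(EF_B=10, EF_C=12) = 12; EF_D = 12+9 = 21
Expected project duration μ = 21 days. Critical path: A → C → D.

Variances on critical path: σ²_A=0.444, σ²_C=1.778, σ²_D=7.111.
Largest is σ²_D = 7.111.

D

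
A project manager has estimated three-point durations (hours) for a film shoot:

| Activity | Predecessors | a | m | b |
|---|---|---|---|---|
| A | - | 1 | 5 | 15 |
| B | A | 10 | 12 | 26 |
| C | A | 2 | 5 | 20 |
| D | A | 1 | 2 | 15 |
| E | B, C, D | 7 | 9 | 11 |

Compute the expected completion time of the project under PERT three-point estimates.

29 hours

te_A = (1 + 4·5 + 15)/6 = 36/6 = 6
te_B = (10 + 4·12 + 26)/6 = 84/6 = 14
te_C = (2 + 4·5 + 20)/6 = 42/6 = 7
te_D = (1 + 4·2 + 15)/6 = 24/6 = 4
te_E = (7 + 4·9 + 11)/6 = 54/6 = 9

Forward pass:
ES_A = 0; EF_A = 6
ES_B = 6; EF_B = 6+14 = 20
ES_C = 6; EF_C = 6+7 = 13
ES_D = 6; EF_D = 6+4 = 10
ES_E = max(EF_B=20, EF_C=13, EF_D=10) = 20; EF_E = 20+9 = 29
Expected project duration μ = 29 hours. Critical path: A → B → E.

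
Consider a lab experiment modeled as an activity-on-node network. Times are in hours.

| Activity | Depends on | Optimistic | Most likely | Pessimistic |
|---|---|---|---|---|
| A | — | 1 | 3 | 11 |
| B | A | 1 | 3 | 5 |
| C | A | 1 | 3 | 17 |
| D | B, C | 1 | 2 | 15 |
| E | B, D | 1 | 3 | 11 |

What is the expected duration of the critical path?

17 hours

te_A = (1 + 4·3 + 11)/6 = 24/6 = 4
te_B = (1 + 4·3 + 5)/6 = 18/6 = 3
te_C = (1 + 4·3 + 17)/6 = 30/6 = 5
te_D = (1 + 4·2 + 15)/6 = 24/6 = 4
te_E = (1 + 4·3 + 11)/6 = 24/6 = 4

Forward pass:
ES_A = 0; EF_A = 4
ES_B = 4; EF_B = 4+3 = 7
ES_C = 4; EF_C = 4+5 = 9
ES_D = max(EF_B=7, EF_C=9) = 9; EF_D = 9+4 = 13
ES_E = max(EF_B=7, EF_D=13) = 13; EF_E = 13+4 = 17
Expected project duration μ = 17 hours. Critical path: A → C → D → E.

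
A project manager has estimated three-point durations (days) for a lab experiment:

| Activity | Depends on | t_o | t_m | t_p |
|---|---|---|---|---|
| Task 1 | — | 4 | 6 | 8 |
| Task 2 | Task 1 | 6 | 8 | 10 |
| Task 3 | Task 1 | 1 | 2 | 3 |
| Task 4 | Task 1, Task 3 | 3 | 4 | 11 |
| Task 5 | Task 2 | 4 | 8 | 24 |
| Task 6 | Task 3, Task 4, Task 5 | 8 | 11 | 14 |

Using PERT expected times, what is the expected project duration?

35 days

te_Task 1 = (4 + 4·6 + 8)/6 = 36/6 = 6
te_Task 2 = (6 + 4·8 + 10)/6 = 48/6 = 8
te_Task 3 = (1 + 4·2 + 3)/6 = 12/6 = 2
te_Task 4 = (3 + 4·4 + 11)/6 = 30/6 = 5
te_Task 5 = (4 + 4·8 + 24)/6 = 60/6 = 10
te_Task 6 = (8 + 4·11 + 14)/6 = 66/6 = 11

Forward pass:
ES_Task 1 = 0; EF_Task 1 = 6
ES_Task 2 = 6; EF_Task 2 = 6+8 = 14
ES_Task 3 = 6; EF_Task 3 = 6+2 = 8
ES_Task 4 = max(EF_Task 1=6, EF_Task 3=8) = 8; EF_Task 4 = 8+5 = 13
ES_Task 5 = 14; EF_Task 5 = 14+10 = 24
ES_Task 6 = max(EF_Task 3=8, EF_Task 4=13, EF_Task 5=24) = 24; EF_Task 6 = 24+11 = 35
Expected project duration μ = 35 days. Critical path: Task 1 → Task 2 → Task 5 → Task 6.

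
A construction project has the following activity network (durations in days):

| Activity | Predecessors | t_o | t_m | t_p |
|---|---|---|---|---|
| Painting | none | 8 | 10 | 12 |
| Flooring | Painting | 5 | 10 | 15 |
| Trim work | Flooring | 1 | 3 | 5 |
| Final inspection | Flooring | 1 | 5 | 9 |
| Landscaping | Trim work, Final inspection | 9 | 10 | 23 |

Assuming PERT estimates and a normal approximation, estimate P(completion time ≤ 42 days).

te_Painting = (8 + 4·10 + 12)/6 = 60/6 = 10; σ²_Painting = ((12−8)/6)² = 0.444
te_Flooring = (5 + 4·10 + 15)/6 = 60/6 = 10; σ²_Flooring = ((15−5)/6)² = 2.778
te_Trim work = (1 + 4·3 + 5)/6 = 18/6 = 3; σ²_Trim work = ((5−1)/6)² = 0.444
te_Final inspection = (1 + 4·5 + 9)/6 = 30/6 = 5; σ²_Final inspection = ((9−1)/6)² = 1.778
te_Landscaping = (9 + 4·10 + 23)/6 = 72/6 = 12; σ²_Landscaping = ((23−9)/6)² = 5.444

Forward pass:
ES_Painting = 0; EF_Painting = 10
ES_Flooring = 10; EF_Flooring = 10+10 = 20
ES_Trim work = 20; EF_Trim work = 20+3 = 23
ES_Final inspection = 20; EF_Final inspection = 20+5 = 25
ES_Landscaping = max(EF_Trim work=23, EF_Final inspection=25) = 25; EF_Landscaping = 25+12 = 37
Expected project duration μ = 37 days. Critical path: Painting → Flooring → Final inspection → Landscaping.

Variance along critical path = 0.444 + 2.778 + 1.778 + 5.444 = 10.444; σ = √10.444 = 3.232 days.
Z = (42 − 37) / 3.232 = 1.547
P(T ≤ 42) = Φ(1.547) ≈ 0.939

0.939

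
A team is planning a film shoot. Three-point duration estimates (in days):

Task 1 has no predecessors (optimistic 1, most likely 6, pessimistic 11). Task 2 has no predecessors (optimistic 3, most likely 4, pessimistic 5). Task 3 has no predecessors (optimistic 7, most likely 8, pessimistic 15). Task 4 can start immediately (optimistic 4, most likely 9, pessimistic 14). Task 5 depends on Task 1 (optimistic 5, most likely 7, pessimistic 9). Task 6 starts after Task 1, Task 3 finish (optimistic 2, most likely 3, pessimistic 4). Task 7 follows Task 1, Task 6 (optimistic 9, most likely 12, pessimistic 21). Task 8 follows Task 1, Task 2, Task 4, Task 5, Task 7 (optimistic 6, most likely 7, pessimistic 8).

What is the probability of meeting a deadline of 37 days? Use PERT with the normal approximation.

te_Task 1 = (1 + 4·6 + 11)/6 = 36/6 = 6; σ²_Task 1 = ((11−1)/6)² = 2.778
te_Task 2 = (3 + 4·4 + 5)/6 = 24/6 = 4; σ²_Task 2 = ((5−3)/6)² = 0.111
te_Task 3 = (7 + 4·8 + 15)/6 = 54/6 = 9; σ²_Task 3 = ((15−7)/6)² = 1.778
te_Task 4 = (4 + 4·9 + 14)/6 = 54/6 = 9; σ²_Task 4 = ((14−4)/6)² = 2.778
te_Task 5 = (5 + 4·7 + 9)/6 = 42/6 = 7; σ²_Task 5 = ((9−5)/6)² = 0.444
te_Task 6 = (2 + 4·3 + 4)/6 = 18/6 = 3; σ²_Task 6 = ((4−2)/6)² = 0.111
te_Task 7 = (9 + 4·12 + 21)/6 = 78/6 = 13; σ²_Task 7 = ((21−9)/6)² = 4.000
te_Task 8 = (6 + 4·7 + 8)/6 = 42/6 = 7; σ²_Task 8 = ((8−6)/6)² = 0.111

Forward pass:
ES_Task 1 = 0; EF_Task 1 = 6
ES_Task 2 = 0; EF_Task 2 = 4
ES_Task 3 = 0; EF_Task 3 = 9
ES_Task 4 = 0; EF_Task 4 = 9
ES_Task 5 = 6; EF_Task 5 = 6+7 = 13
ES_Task 6 = max(EF_Task 1=6, EF_Task 3=9) = 9; EF_Task 6 = 9+3 = 12
ES_Task 7 = max(EF_Task 1=6, EF_Task 6=12) = 12; EF_Task 7 = 12+13 = 25
ES_Task 8 = max(EF_Task 1=6, EF_Task 2=4, EF_Task 4=9, EF_Task 5=13, EF_Task 7=25) = 25; EF_Task 8 = 25+7 = 32
Expected project duration μ = 32 days. Critical path: Task 3 → Task 6 → Task 7 → Task 8.

Variance along critical path = 1.778 + 0.111 + 4.000 + 0.111 = 6.000; σ = √6.000 = 2.449 days.
Z = (37 − 32) / 2.449 = 2.041
P(T ≤ 37) = Φ(2.041) ≈ 0.979

0.979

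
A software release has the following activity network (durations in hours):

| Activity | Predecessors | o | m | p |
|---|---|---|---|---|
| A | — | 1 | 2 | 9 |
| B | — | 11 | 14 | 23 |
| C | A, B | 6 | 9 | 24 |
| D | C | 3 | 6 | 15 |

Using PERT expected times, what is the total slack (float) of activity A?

te_A = (1 + 4·2 + 9)/6 = 18/6 = 3
te_B = (11 + 4·14 + 23)/6 = 90/6 = 15
te_C = (6 + 4·9 + 24)/6 = 66/6 = 11
te_D = (3 + 4·6 + 15)/6 = 42/6 = 7

Forward pass:
ES_A = 0; EF_A = 3
ES_B = 0; EF_B = 15
ES_C = max(EF_A=3, EF_B=15) = 15; EF_C = 15+11 = 26
ES_D = 26; EF_D = 26+7 = 33
Expected project duration μ = 33 hours. Critical path: B → C → D.

Backward pass:
LF_D = 33; LS_D = 33−7 = 26
LF_C = LS_D = 26; LS_C = 26−11 = 15
LF_B = LS_C = 15; LS_B = 15−15 = 0
LF_A = LS_C = 15; LS_A = 15−3 = 12
Slack_A = LS_A − ES_A = 12 − 0 = 12

12 hours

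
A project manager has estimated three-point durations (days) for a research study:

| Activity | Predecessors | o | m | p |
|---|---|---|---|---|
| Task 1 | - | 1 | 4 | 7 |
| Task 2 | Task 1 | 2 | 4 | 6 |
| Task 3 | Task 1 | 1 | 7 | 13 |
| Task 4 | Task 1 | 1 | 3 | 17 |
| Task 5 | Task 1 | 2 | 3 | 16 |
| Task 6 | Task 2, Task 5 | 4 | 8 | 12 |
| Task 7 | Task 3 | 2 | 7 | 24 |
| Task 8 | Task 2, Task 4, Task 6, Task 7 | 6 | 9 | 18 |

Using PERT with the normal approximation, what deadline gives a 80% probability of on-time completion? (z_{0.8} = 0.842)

34.0 days

te_Task 1 = (1 + 4·4 + 7)/6 = 24/6 = 4; σ²_Task 1 = ((7−1)/6)² = 1.000
te_Task 2 = (2 + 4·4 + 6)/6 = 24/6 = 4; σ²_Task 2 = ((6−2)/6)² = 0.444
te_Task 3 = (1 + 4·7 + 13)/6 = 42/6 = 7; σ²_Task 3 = ((13−1)/6)² = 4.000
te_Task 4 = (1 + 4·3 + 17)/6 = 30/6 = 5; σ²_Task 4 = ((17−1)/6)² = 7.111
te_Task 5 = (2 + 4·3 + 16)/6 = 30/6 = 5; σ²_Task 5 = ((16−2)/6)² = 5.444
te_Task 6 = (4 + 4·8 + 12)/6 = 48/6 = 8; σ²_Task 6 = ((12−4)/6)² = 1.778
te_Task 7 = (2 + 4·7 + 24)/6 = 54/6 = 9; σ²_Task 7 = ((24−2)/6)² = 13.444
te_Task 8 = (6 + 4·9 + 18)/6 = 60/6 = 10; σ²_Task 8 = ((18−6)/6)² = 4.000

Forward pass:
ES_Task 1 = 0; EF_Task 1 = 4
ES_Task 2 = 4; EF_Task 2 = 4+4 = 8
ES_Task 3 = 4; EF_Task 3 = 4+7 = 11
ES_Task 4 = 4; EF_Task 4 = 4+5 = 9
ES_Task 5 = 4; EF_Task 5 = 4+5 = 9
ES_Task 6 = max(EF_Task 2=8, EF_Task 5=9) = 9; EF_Task 6 = 9+8 = 17
ES_Task 7 = 11; EF_Task 7 = 11+9 = 20
ES_Task 8 = max(EF_Task 2=8, EF_Task 4=9, EF_Task 6=17, EF_Task 7=20) = 20; EF_Task 8 = 20+10 = 30
Expected project duration μ = 30 days. Critical path: Task 1 → Task 3 → Task 7 → Task 8.

Variance along critical path = 1.000 + 4.000 + 13.444 + 4.000 = 22.444; σ = 4.738 days.
D = μ + z·σ = 30 + 0.842·4.738 = 34.0 days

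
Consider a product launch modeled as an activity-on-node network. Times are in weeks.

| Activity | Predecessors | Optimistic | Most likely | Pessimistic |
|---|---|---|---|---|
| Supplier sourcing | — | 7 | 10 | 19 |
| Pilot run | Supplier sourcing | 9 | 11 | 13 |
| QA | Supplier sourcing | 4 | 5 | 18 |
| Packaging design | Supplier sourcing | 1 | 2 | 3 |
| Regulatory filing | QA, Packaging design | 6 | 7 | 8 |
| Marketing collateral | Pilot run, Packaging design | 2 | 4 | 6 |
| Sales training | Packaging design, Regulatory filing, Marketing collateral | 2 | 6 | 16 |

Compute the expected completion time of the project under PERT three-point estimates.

te_Supplier sourcing = (7 + 4·10 + 19)/6 = 66/6 = 11
te_Pilot run = (9 + 4·11 + 13)/6 = 66/6 = 11
te_QA = (4 + 4·5 + 18)/6 = 42/6 = 7
te_Packaging design = (1 + 4·2 + 3)/6 = 12/6 = 2
te_Regulatory filing = (6 + 4·7 + 8)/6 = 42/6 = 7
te_Marketing collateral = (2 + 4·4 + 6)/6 = 24/6 = 4
te_Sales training = (2 + 4·6 + 16)/6 = 42/6 = 7

Forward pass:
ES_Supplier sourcing = 0; EF_Supplier sourcing = 11
ES_Pilot run = 11; EF_Pilot run = 11+11 = 22
ES_QA = 11; EF_QA = 11+7 = 18
ES_Packaging design = 11; EF_Packaging design = 11+2 = 13
ES_Regulatory filing = max(EF_QA=18, EF_Packaging design=13) = 18; EF_Regulatory filing = 18+7 = 25
ES_Marketing collateral = max(EF_Pilot run=22, EF_Packaging design=13) = 22; EF_Marketing collateral = 22+4 = 26
ES_Sales training = max(EF_Packaging design=13, EF_Regulatory filing=25, EF_Marketing collateral=26) = 26; EF_Sales training = 26+7 = 33
Expected project duration μ = 33 weeks. Critical path: Supplier sourcing → Pilot run → Marketing collateral → Sales training.

33 weeks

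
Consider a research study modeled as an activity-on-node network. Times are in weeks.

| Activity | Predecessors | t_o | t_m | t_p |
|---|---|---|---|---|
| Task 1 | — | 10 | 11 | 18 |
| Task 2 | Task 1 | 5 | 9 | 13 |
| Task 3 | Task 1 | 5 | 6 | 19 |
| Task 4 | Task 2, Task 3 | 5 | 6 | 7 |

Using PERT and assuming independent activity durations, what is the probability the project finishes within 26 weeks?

0.301

te_Task 1 = (10 + 4·11 + 18)/6 = 72/6 = 12; σ²_Task 1 = ((18−10)/6)² = 1.778
te_Task 2 = (5 + 4·9 + 13)/6 = 54/6 = 9; σ²_Task 2 = ((13−5)/6)² = 1.778
te_Task 3 = (5 + 4·6 + 19)/6 = 48/6 = 8; σ²_Task 3 = ((19−5)/6)² = 5.444
te_Task 4 = (5 + 4·6 + 7)/6 = 36/6 = 6; σ²_Task 4 = ((7−5)/6)² = 0.111

Forward pass:
ES_Task 1 = 0; EF_Task 1 = 12
ES_Task 2 = 12; EF_Task 2 = 12+9 = 21
ES_Task 3 = 12; EF_Task 3 = 12+8 = 20
ES_Task 4 = max(EF_Task 2=21, EF_Task 3=20) = 21; EF_Task 4 = 21+6 = 27
Expected project duration μ = 27 weeks. Critical path: Task 1 → Task 2 → Task 4.

Variance along critical path = 1.778 + 1.778 + 0.111 = 3.667; σ = √3.667 = 1.915 weeks.
Z = (26 − 27) / 1.915 = -0.522
P(T ≤ 26) = Φ(-0.522) ≈ 0.301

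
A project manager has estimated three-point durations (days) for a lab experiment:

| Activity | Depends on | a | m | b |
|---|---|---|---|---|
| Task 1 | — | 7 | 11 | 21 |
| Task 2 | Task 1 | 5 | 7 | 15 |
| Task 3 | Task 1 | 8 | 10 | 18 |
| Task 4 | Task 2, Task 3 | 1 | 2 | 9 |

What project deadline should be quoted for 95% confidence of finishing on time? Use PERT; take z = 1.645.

te_Task 1 = (7 + 4·11 + 21)/6 = 72/6 = 12; σ²_Task 1 = ((21−7)/6)² = 5.444
te_Task 2 = (5 + 4·7 + 15)/6 = 48/6 = 8; σ²_Task 2 = ((15−5)/6)² = 2.778
te_Task 3 = (8 + 4·10 + 18)/6 = 66/6 = 11; σ²_Task 3 = ((18−8)/6)² = 2.778
te_Task 4 = (1 + 4·2 + 9)/6 = 18/6 = 3; σ²_Task 4 = ((9−1)/6)² = 1.778

Forward pass:
ES_Task 1 = 0; EF_Task 1 = 12
ES_Task 2 = 12; EF_Task 2 = 12+8 = 20
ES_Task 3 = 12; EF_Task 3 = 12+11 = 23
ES_Task 4 = max(EF_Task 2=20, EF_Task 3=23) = 23; EF_Task 4 = 23+3 = 26
Expected project duration μ = 26 days. Critical path: Task 1 → Task 3 → Task 4.

Variance along critical path = 5.444 + 2.778 + 1.778 = 10.000; σ = 3.162 days.
D = μ + z·σ = 26 + 1.645·3.162 = 31.2 days

31.2 days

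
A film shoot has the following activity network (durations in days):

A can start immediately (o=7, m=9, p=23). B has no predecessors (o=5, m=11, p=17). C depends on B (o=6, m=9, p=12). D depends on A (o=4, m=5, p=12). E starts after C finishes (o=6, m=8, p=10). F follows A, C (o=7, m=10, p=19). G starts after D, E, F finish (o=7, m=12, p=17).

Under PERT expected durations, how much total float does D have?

te_A = (7 + 4·9 + 23)/6 = 66/6 = 11
te_B = (5 + 4·11 + 17)/6 = 66/6 = 11
te_C = (6 + 4·9 + 12)/6 = 54/6 = 9
te_D = (4 + 4·5 + 12)/6 = 36/6 = 6
te_E = (6 + 4·8 + 10)/6 = 48/6 = 8
te_F = (7 + 4·10 + 19)/6 = 66/6 = 11
te_G = (7 + 4·12 + 17)/6 = 72/6 = 12

Forward pass:
ES_A = 0; EF_A = 11
ES_B = 0; EF_B = 11
ES_C = 11; EF_C = 11+9 = 20
ES_D = 11; EF_D = 11+6 = 17
ES_E = 20; EF_E = 20+8 = 28
ES_F = max(EF_A=11, EF_C=20) = 20; EF_F = 20+11 = 31
ES_G = max(EF_D=17, EF_E=28, EF_F=31) = 31; EF_G = 31+12 = 43
Expected project duration μ = 43 days. Critical path: B → C → F → G.

Backward pass:
LF_G = 43; LS_G = 43−12 = 31
LF_F = LS_G = 31; LS_F = 31−11 = 20
LF_E = LS_G = 31; LS_E = 31−8 = 23
LF_D = LS_G = 31; LS_D = 31−6 = 25
LF_C = min(LS_E=23, LS_F=20) = 20; LS_C = 20−9 = 11
LF_B = LS_C = 11; LS_B = 11−11 = 0
LF_A = min(LS_D=25, LS_F=20) = 20; LS_A = 20−11 = 9
Slack_D = LS_D − ES_D = 25 − 11 = 14

14 days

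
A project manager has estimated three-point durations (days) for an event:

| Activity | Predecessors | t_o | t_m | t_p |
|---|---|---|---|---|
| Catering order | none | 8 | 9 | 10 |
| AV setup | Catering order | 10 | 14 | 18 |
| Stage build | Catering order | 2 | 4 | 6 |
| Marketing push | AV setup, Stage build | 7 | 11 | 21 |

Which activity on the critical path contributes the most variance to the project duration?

te_Catering order = (8 + 4·9 + 10)/6 = 54/6 = 9; σ²_Catering order = ((10−8)/6)² = 0.111
te_AV setup = (10 + 4·14 + 18)/6 = 84/6 = 14; σ²_AV setup = ((18−10)/6)² = 1.778
te_Stage build = (2 + 4·4 + 6)/6 = 24/6 = 4; σ²_Stage build = ((6−2)/6)² = 0.444
te_Marketing push = (7 + 4·11 + 21)/6 = 72/6 = 12; σ²_Marketing push = ((21−7)/6)² = 5.444

Forward pass:
ES_Catering order = 0; EF_Catering order = 9
ES_AV setup = 9; EF_AV setup = 9+14 = 23
ES_Stage build = 9; EF_Stage build = 9+4 = 13
ES_Marketing push = max(EF_AV setup=23, EF_Stage build=13) = 23; EF_Marketing push = 23+12 = 35
Expected project duration μ = 35 days. Critical path: Catering order → AV setup → Marketing push.

Variances on critical path: σ²_Catering order=0.111, σ²_AV setup=1.778, σ²_Marketing push=5.444.
Largest is σ²_Marketing push = 5.444.

Marketing push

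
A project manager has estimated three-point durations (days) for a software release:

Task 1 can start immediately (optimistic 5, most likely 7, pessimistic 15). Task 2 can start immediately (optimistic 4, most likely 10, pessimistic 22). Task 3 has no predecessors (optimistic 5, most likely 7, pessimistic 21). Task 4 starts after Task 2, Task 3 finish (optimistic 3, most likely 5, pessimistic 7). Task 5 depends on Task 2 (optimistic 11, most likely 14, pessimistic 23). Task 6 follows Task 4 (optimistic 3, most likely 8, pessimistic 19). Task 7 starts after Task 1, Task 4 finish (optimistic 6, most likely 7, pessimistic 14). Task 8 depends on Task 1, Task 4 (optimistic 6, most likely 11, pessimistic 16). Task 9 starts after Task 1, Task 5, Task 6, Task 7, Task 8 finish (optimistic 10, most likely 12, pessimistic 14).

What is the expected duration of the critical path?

te_Task 1 = (5 + 4·7 + 15)/6 = 48/6 = 8
te_Task 2 = (4 + 4·10 + 22)/6 = 66/6 = 11
te_Task 3 = (5 + 4·7 + 21)/6 = 54/6 = 9
te_Task 4 = (3 + 4·5 + 7)/6 = 30/6 = 5
te_Task 5 = (11 + 4·14 + 23)/6 = 90/6 = 15
te_Task 6 = (3 + 4·8 + 19)/6 = 54/6 = 9
te_Task 7 = (6 + 4·7 + 14)/6 = 48/6 = 8
te_Task 8 = (6 + 4·11 + 16)/6 = 66/6 = 11
te_Task 9 = (10 + 4·12 + 14)/6 = 72/6 = 12

Forward pass:
ES_Task 1 = 0; EF_Task 1 = 8
ES_Task 2 = 0; EF_Task 2 = 11
ES_Task 3 = 0; EF_Task 3 = 9
ES_Task 4 = max(EF_Task 2=11, EF_Task 3=9) = 11; EF_Task 4 = 11+5 = 16
ES_Task 5 = 11; EF_Task 5 = 11+15 = 26
ES_Task 6 = 16; EF_Task 6 = 16+9 = 25
ES_Task 7 = max(EF_Task 1=8, EF_Task 4=16) = 16; EF_Task 7 = 16+8 = 24
ES_Task 8 = max(EF_Task 1=8, EF_Task 4=16) = 16; EF_Task 8 = 16+11 = 27
ES_Task 9 = max(EF_Task 1=8, EF_Task 5=26, EF_Task 6=25, EF_Task 7=24, EF_Task 8=27) = 27; EF_Task 9 = 27+12 = 39
Expected project duration μ = 39 days. Critical path: Task 2 → Task 4 → Task 8 → Task 9.

39 days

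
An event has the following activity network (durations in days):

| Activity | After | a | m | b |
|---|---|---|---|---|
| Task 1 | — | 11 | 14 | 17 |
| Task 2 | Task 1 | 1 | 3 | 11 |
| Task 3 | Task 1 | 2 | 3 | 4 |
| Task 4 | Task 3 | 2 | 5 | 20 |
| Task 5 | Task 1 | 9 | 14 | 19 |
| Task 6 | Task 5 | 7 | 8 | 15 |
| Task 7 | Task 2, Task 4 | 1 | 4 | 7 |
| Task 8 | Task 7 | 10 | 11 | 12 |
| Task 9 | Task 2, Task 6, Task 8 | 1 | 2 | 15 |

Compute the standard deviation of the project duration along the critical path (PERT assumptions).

te_Task 1 = (11 + 4·14 + 17)/6 = 84/6 = 14; σ²_Task 1 = ((17−11)/6)² = 1.000
te_Task 2 = (1 + 4·3 + 11)/6 = 24/6 = 4; σ²_Task 2 = ((11−1)/6)² = 2.778
te_Task 3 = (2 + 4·3 + 4)/6 = 18/6 = 3; σ²_Task 3 = ((4−2)/6)² = 0.111
te_Task 4 = (2 + 4·5 + 20)/6 = 42/6 = 7; σ²_Task 4 = ((20−2)/6)² = 9.000
te_Task 5 = (9 + 4·14 + 19)/6 = 84/6 = 14; σ²_Task 5 = ((19−9)/6)² = 2.778
te_Task 6 = (7 + 4·8 + 15)/6 = 54/6 = 9; σ²_Task 6 = ((15−7)/6)² = 1.778
te_Task 7 = (1 + 4·4 + 7)/6 = 24/6 = 4; σ²_Task 7 = ((7−1)/6)² = 1.000
te_Task 8 = (10 + 4·11 + 12)/6 = 66/6 = 11; σ²_Task 8 = ((12−10)/6)² = 0.111
te_Task 9 = (1 + 4·2 + 15)/6 = 24/6 = 4; σ²_Task 9 = ((15−1)/6)² = 5.444

Forward pass:
ES_Task 1 = 0; EF_Task 1 = 14
ES_Task 2 = 14; EF_Task 2 = 14+4 = 18
ES_Task 3 = 14; EF_Task 3 = 14+3 = 17
ES_Task 4 = 17; EF_Task 4 = 17+7 = 24
ES_Task 5 = 14; EF_Task 5 = 14+14 = 28
ES_Task 6 = 28; EF_Task 6 = 28+9 = 37
ES_Task 7 = max(EF_Task 2=18, EF_Task 4=24) = 24; EF_Task 7 = 24+4 = 28
ES_Task 8 = 28; EF_Task 8 = 28+11 = 39
ES_Task 9 = max(EF_Task 2=18, EF_Task 6=37, EF_Task 8=39) = 39; EF_Task 9 = 39+4 = 43
Expected project duration μ = 43 days. Critical path: Task 1 → Task 3 → Task 4 → Task 7 → Task 8 → Task 9.

Variance along critical path = 1.000 + 0.111 + 9.000 + 1.000 + 0.111 + 5.444 = 16.667
σ = √16.667 = 4.082 days

4.08 days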